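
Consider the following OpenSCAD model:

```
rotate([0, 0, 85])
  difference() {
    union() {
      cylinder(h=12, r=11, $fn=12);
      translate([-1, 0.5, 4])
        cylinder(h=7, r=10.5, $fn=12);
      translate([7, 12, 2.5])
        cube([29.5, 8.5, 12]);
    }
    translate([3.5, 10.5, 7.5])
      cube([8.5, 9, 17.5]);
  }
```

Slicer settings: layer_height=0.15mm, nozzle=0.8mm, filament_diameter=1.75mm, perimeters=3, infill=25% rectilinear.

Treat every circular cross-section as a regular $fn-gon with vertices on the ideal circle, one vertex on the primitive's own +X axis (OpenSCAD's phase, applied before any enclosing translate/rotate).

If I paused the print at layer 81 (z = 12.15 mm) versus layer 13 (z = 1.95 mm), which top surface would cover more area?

Layer 81 (z = 12.15): the cylinder does not reach this height (z outside [0, 12]); the cylinder at (-1, 0.5) is absent (z outside [4, 11]); the cube at (7, 12) (footprint 29.5×8.5) is included at this height (area 250.75 mm²); Merging all regions: only the 29.5×8.5 cube at (7, 12) is present, so the union is just that shape — area = 250.75 mm²; the 8.5×9 cube at (3.5, 10.5) contributes its full rectangle (area 76.50 mm²); Subtracting the remaining from the first: starting from that combined region (250.75 mm²), the 8.5×9 cube at (3.5, 10.5) partially overlaps it — only the 37.50 mm² overlap (of its 76.50 mm²) is removed, clipping the outline — area = 213.25 mm²; (rotated 85° about Z; rotation is an isometry so areas/perimeters/island counts are preserved). So its area = 213.25 mm². Layer 13 (z = 1.95): the r=11 cylinder gives a regular 12-gon of circumradius 11 (constant along its height) (area = (12/2)·11.000²·sin(360°/12) = 363.00 mm²); the cylinder at (-1, 0.5) does not reach this height (z outside [4, 11]); the cube at (7, 12) is not intersected at this z (z outside [2.5, 14.5]); Taking the union: only the r=11 cylinder is present, so the union is just that shape — area = 363.00 mm²; the cube at (3.5, 10.5) does not reach this height (z outside [7.5, 25]); Taking the first minus the rest: none of the subtracted shapes is present at this height, so that combined region is unchanged — area = 363.00 mm²; (rotated 85° about Z; rotation is an isometry so areas/perimeters/island counts are preserved). So its area = 363.00 mm². Layer 13 is larger (363.00 vs 213.25 mm²).

layer 13 (z = 1.95 mm)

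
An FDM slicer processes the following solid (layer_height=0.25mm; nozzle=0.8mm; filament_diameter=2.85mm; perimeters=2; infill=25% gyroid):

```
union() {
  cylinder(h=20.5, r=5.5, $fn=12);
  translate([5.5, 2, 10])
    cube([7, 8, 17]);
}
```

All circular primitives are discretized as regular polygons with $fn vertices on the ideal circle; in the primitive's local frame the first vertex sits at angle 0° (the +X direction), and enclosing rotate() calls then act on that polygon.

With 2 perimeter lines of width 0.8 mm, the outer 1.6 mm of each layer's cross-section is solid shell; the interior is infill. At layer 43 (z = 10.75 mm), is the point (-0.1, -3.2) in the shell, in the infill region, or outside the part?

infill

At z = 10.75 mm: the r=5.5 cylinder contributes a regular 12-gon of circumradius 5.5; the 7×8 cube at (5.5, 2) contributes its full rectangle; Combining (union): the 2 present regions are separate (no shared area or edge), so areas and boundary lengths simply add and each stays a separate island — 2 connected regions. Overall, the cross-section has 2 separate islands. The nearest boundary edge runs (-0.00, -5.50)→(-2.75, -4.76); distance from the point to it = 2.20 mm. (Shell/infill is judged within the island containing the point — the largest one.) The point is inside the cross-section and 2.20 mm from the nearest boundary — more than the 1.6 mm shell width (2 × 0.8), so it's in the infill interior.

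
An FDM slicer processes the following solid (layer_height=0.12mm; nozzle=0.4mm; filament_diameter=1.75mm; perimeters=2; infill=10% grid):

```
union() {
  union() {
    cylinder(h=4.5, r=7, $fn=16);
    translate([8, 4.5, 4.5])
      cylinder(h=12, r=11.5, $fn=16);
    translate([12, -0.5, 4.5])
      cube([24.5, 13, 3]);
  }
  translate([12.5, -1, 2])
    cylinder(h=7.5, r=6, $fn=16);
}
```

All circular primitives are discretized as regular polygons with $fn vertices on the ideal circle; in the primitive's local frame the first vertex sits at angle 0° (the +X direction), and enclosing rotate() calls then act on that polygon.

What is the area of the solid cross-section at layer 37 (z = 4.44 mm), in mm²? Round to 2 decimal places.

At z = 4.44 mm: the cylinder: section is a regular 16-gon, circumradius r=7 (area = (16/2)·7.000²·sin(360°/16) = 150.01 mm²); the cylinder at (8, 4.5) is not intersected at this z (z outside [4.5, 16.5]); the cube at (12, -0.5) does not reach this height (z outside [4.5, 7.5]); Merging all regions: only the r=7 cylinder is present, so the union is just that shape — area = 150.01 mm²; the r=6 cylinder at (12.5, -1) contributes a regular 16-gon of circumradius 6 (area = (16/2)·6.000²·sin(360°/16) = 110.21 mm²); Combining (union): the regions partially overlap — summed areas 260.22 mm² minus the doubly-counted overlap 0.53 mm² gives 259.70 mm² — area = 259.70 mm². Overall, the cross-section is a single solid region. Net area = 259.70 mm².

259.70 mm²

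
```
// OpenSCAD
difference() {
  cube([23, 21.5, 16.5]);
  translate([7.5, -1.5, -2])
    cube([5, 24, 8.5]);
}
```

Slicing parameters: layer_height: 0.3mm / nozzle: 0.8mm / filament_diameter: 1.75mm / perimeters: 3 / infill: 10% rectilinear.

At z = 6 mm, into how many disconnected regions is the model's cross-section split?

2

At z = 6 mm: the 23×21.5 cube contributes its full rectangle; the cube at (7.5, -1.5) is present — its section is the full 5×24 rectangle; After the difference (first − rest): starting from the 23×21.5 cube, the 5×24 cube at (7.5, -1.5) partially overlaps it — only the 107.50 mm² overlap (of its 120.00 mm²) is removed, clipping the outline — 2 connected regions. The result has 2 disconnected regions.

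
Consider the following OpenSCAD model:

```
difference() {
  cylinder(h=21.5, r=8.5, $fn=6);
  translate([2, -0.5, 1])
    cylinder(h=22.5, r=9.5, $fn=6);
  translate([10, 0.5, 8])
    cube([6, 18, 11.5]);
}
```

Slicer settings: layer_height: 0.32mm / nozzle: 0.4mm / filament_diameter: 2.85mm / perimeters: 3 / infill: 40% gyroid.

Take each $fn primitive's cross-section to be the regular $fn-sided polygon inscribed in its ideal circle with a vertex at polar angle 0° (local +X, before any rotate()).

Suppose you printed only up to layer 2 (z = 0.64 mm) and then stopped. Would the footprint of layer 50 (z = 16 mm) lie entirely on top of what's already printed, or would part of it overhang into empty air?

entirely on top

Compare the two slices. At z = 0.64: the r=8.5 cylinder gives a regular 6-gon of circumradius 8.5 (constant along its height) (area = (6/2)·8.500²·sin(360°/6) = 187.71 mm²); the cylinder at (2, -0.5) is absent (z outside [1, 23.5]); the cube at (10, 0.5) is absent (z outside [8, 19.5]); Taking the first minus the rest: none of the subtracted shapes is present at this height, so the r=8.5 cylinder is unchanged — area = 187.71 mm². At z = 16: the r=8.5 cylinder contributes a regular 6-gon of circumradius 8.5 (area = (6/2)·8.500²·sin(360°/6) = 187.71 mm²); the r=9.5 cylinder at (2, -0.5) contributes a regular 6-gon of circumradius 9.5 (area = (6/2)·9.500²·sin(360°/6) = 234.48 mm²); the 6×18 cube at (10, 0.5) contributes its full rectangle (area 108.00 mm²); After the difference (first − rest): starting from the r=8.5 cylinder (187.71 mm²), the r=9.5 cylinder at (2, -0.5) partially overlaps it — only the 172.84 mm² overlap (of its 234.48 mm²) is removed, clipping the outline; the 6×18 cube at (10, 0.5) misses the remaining region (no effect) — area = 14.87 mm². Checking containment: the cross-section at z = 16 is a subset of the cross-section at z = 0.64.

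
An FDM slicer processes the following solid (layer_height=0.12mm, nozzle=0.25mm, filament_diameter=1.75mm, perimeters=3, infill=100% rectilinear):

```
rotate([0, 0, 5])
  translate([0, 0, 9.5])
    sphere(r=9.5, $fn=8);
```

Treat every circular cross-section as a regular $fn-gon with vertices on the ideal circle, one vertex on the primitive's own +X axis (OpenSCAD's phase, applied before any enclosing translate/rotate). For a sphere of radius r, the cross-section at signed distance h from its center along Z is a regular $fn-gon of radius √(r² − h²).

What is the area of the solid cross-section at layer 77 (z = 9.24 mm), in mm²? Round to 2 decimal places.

At z = 9.24 mm: the r=9.5 sphere contributes a regular 8-gon of circumradius √(9.5²−0.26²) = 9.496 (area = (8/2)·9.496²·sin(360°/8) = 255.07 mm²); (whole slice rotated 5° about Z — lengths, areas and connectivity unchanged). Overall, the cross-section is a single solid region. Net area = 255.07 mm².

255.07 mm²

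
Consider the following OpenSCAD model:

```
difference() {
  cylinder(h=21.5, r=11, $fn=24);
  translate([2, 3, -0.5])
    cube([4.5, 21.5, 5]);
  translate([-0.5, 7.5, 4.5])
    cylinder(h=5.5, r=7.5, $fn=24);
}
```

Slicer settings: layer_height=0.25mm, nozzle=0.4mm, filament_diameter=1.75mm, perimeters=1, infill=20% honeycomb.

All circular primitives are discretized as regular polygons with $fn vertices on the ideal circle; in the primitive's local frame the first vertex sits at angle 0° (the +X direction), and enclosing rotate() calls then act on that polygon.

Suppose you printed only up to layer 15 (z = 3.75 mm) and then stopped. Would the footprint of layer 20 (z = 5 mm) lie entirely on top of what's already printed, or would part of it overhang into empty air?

Compare the two slices. At z = 3.75: the r=11 cylinder gives a regular 24-gon of circumradius 11 (constant along its height) (area = (24/2)·11.000²·sin(360°/24) = 375.81 mm²); the 4.5×21.5 cube at (2, 3) contributes its full rectangle (area 96.75 mm²); the cylinder at (-0.5, 7.5) does not reach this height (z outside [4.5, 10]); Taking the first minus the rest: starting from the r=11 cylinder (375.81 mm²), the 4.5×21.5 cube at (2, 3) partially overlaps it — only the 31.42 mm² overlap (of its 96.75 mm²) is removed, clipping the outline — area = 344.38 mm². At z = 5: the r=11 cylinder contributes a regular 24-gon of circumradius 11 (area = (24/2)·11.000²·sin(360°/24) = 375.81 mm²); the cube at (2, 3) is not intersected at this z (z outside [-0.5, 4.5]); the r=7.5 cylinder at (-0.5, 7.5) gives a regular 24-gon of circumradius 7.5 (constant along its height) (area = (24/2)·7.500²·sin(360°/24) = 174.70 mm²); Subtracting the remaining from the first: starting from the r=11 cylinder (375.81 mm²), the r=7.5 cylinder at (-0.5, 7.5) partially overlaps it — only the 124.65 mm² overlap (of its 174.70 mm²) is removed, clipping the outline — area = 251.15 mm². Checking containment: at z = 5 the cross-section extends beyond the z = 3.75 cross-section by about 0.90 mm².

part overhangs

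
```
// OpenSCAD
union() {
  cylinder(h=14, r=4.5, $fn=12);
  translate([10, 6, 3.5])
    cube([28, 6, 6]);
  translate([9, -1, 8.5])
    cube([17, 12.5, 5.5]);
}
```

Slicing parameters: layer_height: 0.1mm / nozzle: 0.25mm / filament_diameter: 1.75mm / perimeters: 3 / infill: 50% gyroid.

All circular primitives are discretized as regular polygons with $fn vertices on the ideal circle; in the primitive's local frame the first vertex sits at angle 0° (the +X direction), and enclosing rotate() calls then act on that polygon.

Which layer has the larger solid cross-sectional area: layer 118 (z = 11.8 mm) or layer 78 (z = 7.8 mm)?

Layer 118 (z = 11.8): the cylinder: section is a regular 12-gon, circumradius r=4.5 (area = (12/2)·4.500²·sin(360°/12) = 60.75 mm²); the cube at (10, 6) is not intersected at this z (z outside [3.5, 9.5]); the cube at (9, -1) is present — its section is the full 17×12.5 rectangle (area 212.50 mm²); Combining (union): the 2 present regions are separate (no shared area or edge), so areas and boundary lengths simply add and each stays a separate island — area = 273.25 mm². So its area = 273.25 mm². Layer 78 (z = 7.8): the cylinder: section is a regular 12-gon, circumradius r=4.5 (area = (12/2)·4.500²·sin(360°/12) = 60.75 mm²); the cube at (10, 6) is present — its section is the full 28×6 rectangle (area 168.00 mm²); the cube at (9, -1) does not reach this height (z outside [8.5, 14]); Merging all regions: the 2 present regions are separate (no shared area or edge), so areas and boundary lengths simply add and each stays a separate island — area = 228.75 mm². So its area = 228.75 mm². Layer 118 is larger (273.25 vs 228.75 mm²).

layer 118 (z = 11.8 mm)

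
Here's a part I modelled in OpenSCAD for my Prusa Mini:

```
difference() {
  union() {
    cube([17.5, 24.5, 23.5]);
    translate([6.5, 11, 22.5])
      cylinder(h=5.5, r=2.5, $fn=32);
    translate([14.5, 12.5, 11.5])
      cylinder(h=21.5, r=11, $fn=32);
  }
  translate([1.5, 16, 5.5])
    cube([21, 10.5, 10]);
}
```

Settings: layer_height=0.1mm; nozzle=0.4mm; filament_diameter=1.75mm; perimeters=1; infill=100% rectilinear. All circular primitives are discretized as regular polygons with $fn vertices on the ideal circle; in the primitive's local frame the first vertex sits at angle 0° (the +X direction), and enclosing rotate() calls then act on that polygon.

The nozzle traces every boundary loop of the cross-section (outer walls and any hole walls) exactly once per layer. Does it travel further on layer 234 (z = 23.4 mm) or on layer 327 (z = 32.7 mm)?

layer 234 (z = 23.4 mm)

Layer 234 (z = 23.4): the cube (footprint 17.5×24.5) is included at this height (perimeter 84.00 mm); the r=2.5 cylinder at (6.5, 11) contributes a regular 32-gon of circumradius 2.5 (perimeter = 2·32·2.500·sin(180°/32) = 15.68 mm); the r=11 cylinder at (14.5, 12.5) gives a regular 32-gon of circumradius 11 (constant along its height) (perimeter = 2·32·11.000·sin(180°/32) = 69.00 mm); Merging all regions: the regions partially overlap (shared area 273.32 mm²), so the edge portions inside another operand are dropped and the merged outline is re-measured after clipping — boundary = 91.35 mm; the cube at (1.5, 16) does not reach this height (z outside [5.5, 15.5]); Subtracting the remaining from the first: none of the subtracted shapes is present at this height, so the result so far is unchanged — boundary = 91.35 mm. So its perimeter = 91.35 mm. Layer 327 (z = 32.7): the cube is not intersected at this z (z outside [0, 23.5]); the cylinder at (6.5, 11) does not reach this height (z outside [22.5, 28]); the r=11 cylinder at (14.5, 12.5) gives a regular 32-gon of circumradius 11 (constant along its height) (perimeter = 2·32·11.000·sin(180°/32) = 69.00 mm); Merging all regions: only the r=11 cylinder at (14.5, 12.5) is present, so the union is just that shape — boundary = 69.00 mm; the cube at (1.5, 16) is not intersected at this z (z outside [5.5, 15.5]); Taking the first minus the rest: none of the subtracted shapes is present at this height, so that combined region is unchanged — boundary = 69.00 mm. So its perimeter = 69.00 mm. Layer 234 is larger (91.35 vs 69.00 mm).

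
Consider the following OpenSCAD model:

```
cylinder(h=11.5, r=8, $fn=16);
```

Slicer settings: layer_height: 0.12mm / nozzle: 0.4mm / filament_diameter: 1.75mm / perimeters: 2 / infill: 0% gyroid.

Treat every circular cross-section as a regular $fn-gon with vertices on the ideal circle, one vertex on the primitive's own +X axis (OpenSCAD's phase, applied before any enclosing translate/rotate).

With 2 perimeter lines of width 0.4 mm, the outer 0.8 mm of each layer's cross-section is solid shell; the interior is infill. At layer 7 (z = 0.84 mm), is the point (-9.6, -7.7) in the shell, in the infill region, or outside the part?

At z = 0.84 mm: the r=8 cylinder gives a regular 16-gon of circumradius 8 (constant along its height). Overall, the cross-section is a single solid region. The nearest boundary edge runs (-7.39, -3.06)→(-5.66, -5.66); distance from the point to it = 4.41 mm. The point is not inside any of the regions above, so it lies outside the cross-section (4.41 mm from the nearest boundary).

outside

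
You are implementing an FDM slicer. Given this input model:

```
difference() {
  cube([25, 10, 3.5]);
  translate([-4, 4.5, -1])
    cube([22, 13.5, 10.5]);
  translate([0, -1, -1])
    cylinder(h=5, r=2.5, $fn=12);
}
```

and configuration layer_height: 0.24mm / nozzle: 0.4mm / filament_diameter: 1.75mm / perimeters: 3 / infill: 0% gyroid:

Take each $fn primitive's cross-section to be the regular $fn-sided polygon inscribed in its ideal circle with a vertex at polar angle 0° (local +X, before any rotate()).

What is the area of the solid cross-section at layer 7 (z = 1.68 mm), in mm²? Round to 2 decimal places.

148.68 mm²

At z = 1.68 mm: the cube is present — its section is the full 25×10 rectangle (area 250.00 mm²); the 22×13.5 cube at (-4, 4.5) contributes its full rectangle (area 297.00 mm²); the cylinder at (0, -1): section is a regular 12-gon, circumradius r=2.5 (area = (12/2)·2.500²·sin(360°/12) = 18.75 mm²); After the difference (first − rest): starting from the 25×10 cube (250.00 mm²), the 22×13.5 cube at (-4, 4.5) partially overlaps it — only the 99.00 mm² overlap (of its 297.00 mm²) is removed, clipping the outline; the r=2.5 cylinder at (0, -1) partially overlaps it — only the 2.32 mm² overlap (of its 18.75 mm²) is removed, clipping the outline — area = 148.68 mm². Overall, the cross-section is a single solid region. Net area = 148.68 mm².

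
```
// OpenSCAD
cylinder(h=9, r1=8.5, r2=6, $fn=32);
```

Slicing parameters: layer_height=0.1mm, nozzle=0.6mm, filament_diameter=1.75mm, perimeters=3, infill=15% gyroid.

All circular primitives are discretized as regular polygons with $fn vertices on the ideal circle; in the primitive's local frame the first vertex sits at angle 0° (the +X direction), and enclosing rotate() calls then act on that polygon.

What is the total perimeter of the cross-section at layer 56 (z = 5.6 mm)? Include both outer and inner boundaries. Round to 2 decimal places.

43.56 mm

At z = 5.6 mm: the cone (r1=8.5→r2=6) has section circumradius 6.944 here — a regular 32-gon (perimeter = 2·32·6.944·sin(180°/32) = 43.56 mm). Overall, the cross-section is a single solid region. Total boundary length (outer) = 43.56 mm.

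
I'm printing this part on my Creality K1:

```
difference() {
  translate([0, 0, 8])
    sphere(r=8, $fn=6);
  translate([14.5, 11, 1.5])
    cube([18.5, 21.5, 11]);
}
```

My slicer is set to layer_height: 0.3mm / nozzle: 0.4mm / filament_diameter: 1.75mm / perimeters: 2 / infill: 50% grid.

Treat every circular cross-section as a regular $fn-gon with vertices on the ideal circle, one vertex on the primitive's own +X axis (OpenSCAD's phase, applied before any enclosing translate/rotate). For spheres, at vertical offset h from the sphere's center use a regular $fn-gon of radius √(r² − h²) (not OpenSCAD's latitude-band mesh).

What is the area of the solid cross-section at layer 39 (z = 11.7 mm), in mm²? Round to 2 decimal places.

130.71 mm²

At z = 11.7 mm: the r=8 sphere contributes a regular 6-gon of circumradius √(8²−3.7²) = 7.093 (area = (6/2)·7.093²·sin(360°/6) = 130.71 mm²); the cube at (14.5, 11) is present — its section is the full 18.5×21.5 rectangle (area 397.75 mm²); Subtracting the remaining from the first: starting from the r=8 sphere (130.71 mm²), the 18.5×21.5 cube at (14.5, 11) misses the remaining region (no effect) — area = 130.71 mm². Overall, the cross-section is a single solid region. Net area = 130.71 mm².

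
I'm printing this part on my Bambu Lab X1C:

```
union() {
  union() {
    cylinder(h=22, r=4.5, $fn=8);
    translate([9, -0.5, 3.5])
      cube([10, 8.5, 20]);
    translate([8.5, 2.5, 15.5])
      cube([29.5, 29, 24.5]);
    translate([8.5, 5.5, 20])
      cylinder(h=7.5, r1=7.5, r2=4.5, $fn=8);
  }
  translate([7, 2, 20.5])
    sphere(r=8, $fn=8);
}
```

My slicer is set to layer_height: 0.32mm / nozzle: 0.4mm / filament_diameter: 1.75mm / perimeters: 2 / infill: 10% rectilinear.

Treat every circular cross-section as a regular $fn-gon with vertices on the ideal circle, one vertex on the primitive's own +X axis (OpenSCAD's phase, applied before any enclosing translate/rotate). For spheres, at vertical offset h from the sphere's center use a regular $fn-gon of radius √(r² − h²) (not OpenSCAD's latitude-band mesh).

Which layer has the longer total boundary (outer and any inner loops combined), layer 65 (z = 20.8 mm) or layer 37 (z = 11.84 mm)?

Layer 65 (z = 20.8): the cylinder: section is a regular 8-gon, circumradius r=4.5 (perimeter = 2·8·4.500·sin(180°/8) = 27.55 mm); the cube at (9, -0.5) (footprint 10×8.5) is included at this height (perimeter 37.00 mm); the 29.5×29 cube at (8.5, 2.5) contributes its full rectangle (perimeter 117.00 mm); the cone at (8.5, 5.5): at t=0.107 of its height the radius interpolates to r₁+(r₂−r₁)t = 7.180, giving a regular 8-gon of that circumradius (perimeter = 2·8·7.180·sin(180°/8) = 43.96 mm); Taking the union: the regions partially overlap (shared area 127.62 mm²), so the edge portions inside another operand are dropped and the merged outline is re-measured after clipping — boundary = 150.31 mm; the r=8 sphere at (7, 2) slices to a regular 8-gon of circumradius 7.994 (√(r²−h²) with h=0.3 from center) (perimeter = 2·8·7.994·sin(180°/8) = 48.95 mm); Taking the union: the regions partially overlap (shared area 135.84 mm²), so the edge portions inside another operand are dropped and the merged outline is re-measured after clipping — boundary = 148.03 mm. So its perimeter = 148.03 mm. Layer 37 (z = 11.84): the cylinder: section is a regular 8-gon, circumradius r=4.5 (perimeter = 2·8·4.500·sin(180°/8) = 27.55 mm); the 10×8.5 cube at (9, -0.5) contributes its full rectangle (perimeter 37.00 mm); the cube at (8.5, 2.5) is absent (z outside [15.5, 40]); the cone at (8.5, 5.5) does not reach this height (z outside [20, 27.5]); Combining (union): the 2 present regions are separate (no shared area or edge), so areas and boundary lengths simply add and each stays a separate island — boundary = 64.55 mm; the sphere at (7, 2) is absent (|z−center|=8.660 > r=8); Combining (union): only the result so far is present, so the union is just that shape — boundary = 64.55 mm. So its perimeter = 64.55 mm. Layer 65 is larger (148.03 vs 64.55 mm).

layer 65 (z = 20.8 mm)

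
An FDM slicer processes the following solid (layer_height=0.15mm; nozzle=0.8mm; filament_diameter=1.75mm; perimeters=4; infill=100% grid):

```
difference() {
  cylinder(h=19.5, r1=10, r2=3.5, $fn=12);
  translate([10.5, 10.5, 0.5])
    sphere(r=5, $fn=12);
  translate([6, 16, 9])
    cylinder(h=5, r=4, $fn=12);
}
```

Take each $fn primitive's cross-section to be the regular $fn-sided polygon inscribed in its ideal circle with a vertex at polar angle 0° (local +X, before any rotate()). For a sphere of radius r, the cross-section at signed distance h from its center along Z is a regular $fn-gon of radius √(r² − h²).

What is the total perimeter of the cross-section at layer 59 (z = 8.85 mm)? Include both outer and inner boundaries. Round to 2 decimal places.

At z = 8.85 mm: the cone (r1=10→r2=3.5) has section circumradius 7.050 here — a regular 12-gon (perimeter = 2·12·7.050·sin(180°/12) = 43.79 mm); the sphere at (10.5, 10.5) is not intersected at this z (|z−center|=8.350 > r=5); the cylinder at (6, 16) is not intersected at this z (z outside [9, 14]); After the difference (first − rest): none of the subtracted shapes is present at this height, so the cone is unchanged — boundary = 43.79 mm. Overall, the cross-section is a single solid region. Total boundary length (outer) = 43.79 mm.

43.79 mm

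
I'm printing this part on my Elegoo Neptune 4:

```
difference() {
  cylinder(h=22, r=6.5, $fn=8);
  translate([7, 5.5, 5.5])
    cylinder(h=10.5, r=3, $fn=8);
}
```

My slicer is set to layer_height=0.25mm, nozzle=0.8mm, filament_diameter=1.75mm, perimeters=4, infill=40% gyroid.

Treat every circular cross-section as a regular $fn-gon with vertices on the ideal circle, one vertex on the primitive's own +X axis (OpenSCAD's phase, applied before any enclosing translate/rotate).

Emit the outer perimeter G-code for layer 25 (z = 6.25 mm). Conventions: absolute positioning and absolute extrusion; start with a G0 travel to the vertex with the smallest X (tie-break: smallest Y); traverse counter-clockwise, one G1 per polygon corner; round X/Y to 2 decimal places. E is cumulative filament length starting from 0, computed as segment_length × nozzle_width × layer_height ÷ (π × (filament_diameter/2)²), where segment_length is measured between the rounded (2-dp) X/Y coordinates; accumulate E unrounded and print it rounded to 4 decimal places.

G0 X-6.50 Y0.00 Z6.25
G1 X-4.60 Y-4.60 E0.4138
G1 X0.00 Y-6.50 E0.8277
G1 X4.60 Y-4.60 E1.2415
G1 X6.50 Y0.00 E1.6553
G1 X5.15 Y3.27 E1.9495
G1 X4.88 Y3.38 E1.9737
G1 X4.33 Y4.71 E2.0934
G1 X0.00 Y6.50 E2.4830
G1 X-4.60 Y4.60 E2.8968
G1 X-6.50 Y0.00 E3.3107

At z = 6.25 mm: the cylinder: section is a regular 8-gon, circumradius r=6.5; the cylinder at (7, 5.5): section is a regular 8-gon, circumradius r=3; Subtracting the remaining from the first: starting from the r=6.5 cylinder, the r=3 cylinder at (7, 5.5) partially overlaps it — only the 0.29 mm² overlap (of its 25.46 mm²) is removed, clipping the outline — 1 connected region. The outline is a single polygon with 10 vertices. Extrusion per mm of travel: 0.8 × 0.25 / (π × 0.875²) = 0.083150. Accumulating E over each segment gives final E = 3.3107.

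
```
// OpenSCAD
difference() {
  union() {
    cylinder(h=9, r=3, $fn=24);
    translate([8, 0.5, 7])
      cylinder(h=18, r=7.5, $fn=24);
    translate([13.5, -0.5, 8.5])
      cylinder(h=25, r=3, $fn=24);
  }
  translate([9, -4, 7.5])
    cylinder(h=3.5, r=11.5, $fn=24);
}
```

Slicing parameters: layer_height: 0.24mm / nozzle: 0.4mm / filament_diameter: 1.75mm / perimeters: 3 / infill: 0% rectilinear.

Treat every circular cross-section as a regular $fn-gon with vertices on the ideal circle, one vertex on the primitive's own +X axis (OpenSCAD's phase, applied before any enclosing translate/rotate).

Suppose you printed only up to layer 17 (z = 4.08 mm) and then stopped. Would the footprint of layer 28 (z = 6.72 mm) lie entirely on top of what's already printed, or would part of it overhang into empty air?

Compare the two slices. At z = 4.08: the cylinder: section is a regular 24-gon, circumradius r=3 (area = (24/2)·3.000²·sin(360°/24) = 27.95 mm²); the cylinder at (8, 0.5) is not intersected at this z (z outside [7, 25]); the cylinder at (13.5, -0.5) is not intersected at this z (z outside [8.5, 33.5]); Merging all regions: only the r=3 cylinder is present, so the union is just that shape — area = 27.95 mm²; the cylinder at (9, -4) is absent (z outside [7.5, 11]); After the difference (first − rest): none of the subtracted shapes is present at this height, so that combined region is unchanged — area = 27.95 mm². At z = 6.72: the r=3 cylinder contributes a regular 24-gon of circumradius 3 (area = (24/2)·3.000²·sin(360°/24) = 27.95 mm²); the cylinder at (8, 0.5) is not intersected at this z (z outside [7, 25]); the cylinder at (13.5, -0.5) does not reach this height (z outside [8.5, 33.5]); Merging all regions: only the r=3 cylinder is present, so the union is just that shape — area = 27.95 mm²; the cylinder at (9, -4) does not reach this height (z outside [7.5, 11]); Taking the first minus the rest: none of the subtracted shapes is present at this height, so the result so far is unchanged — area = 27.95 mm². Checking containment: the cross-section at z = 6.72 is a subset of the cross-section at z = 4.08.

entirely on top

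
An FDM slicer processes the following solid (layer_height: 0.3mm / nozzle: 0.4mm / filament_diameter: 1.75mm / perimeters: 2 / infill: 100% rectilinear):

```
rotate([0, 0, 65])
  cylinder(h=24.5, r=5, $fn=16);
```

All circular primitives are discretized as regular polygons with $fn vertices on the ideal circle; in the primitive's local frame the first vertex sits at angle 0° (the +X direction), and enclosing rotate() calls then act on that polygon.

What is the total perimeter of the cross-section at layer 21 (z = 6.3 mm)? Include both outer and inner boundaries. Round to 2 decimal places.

31.21 mm

At z = 6.3 mm: the cylinder: section is a regular 16-gon, circumradius r=5 (perimeter = 2·16·5.000·sin(180°/16) = 31.21 mm); (whole slice rotated 65° about Z — lengths, areas and connectivity unchanged). Overall, the cross-section is a single solid region. Total boundary length (outer) = 31.21 mm.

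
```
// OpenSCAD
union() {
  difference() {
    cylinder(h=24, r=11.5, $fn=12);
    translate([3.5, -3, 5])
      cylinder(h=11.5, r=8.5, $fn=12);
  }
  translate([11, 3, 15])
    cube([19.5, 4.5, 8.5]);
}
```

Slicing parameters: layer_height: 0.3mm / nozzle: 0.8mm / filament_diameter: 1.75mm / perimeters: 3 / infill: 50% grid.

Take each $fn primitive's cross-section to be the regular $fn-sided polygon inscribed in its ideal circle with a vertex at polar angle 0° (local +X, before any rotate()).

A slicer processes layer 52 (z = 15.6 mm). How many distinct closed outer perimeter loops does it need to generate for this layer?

At z = 15.6 mm: the cylinder: section is a regular 12-gon, circumradius r=11.5; the r=8.5 cylinder at (3.5, -3) contributes a regular 12-gon of circumradius 8.5; After the difference (first − rest): starting from the r=11.5 cylinder, the r=8.5 cylinder at (3.5, -3) partially overlaps it — only the 197.94 mm² overlap (of its 216.75 mm²) is removed, clipping the outline — 1 connected region; the cube at (11, 3) (footprint 19.5×4.5) is included at this height; Taking the union: the 2 present regions are separate (no shared area or edge), so areas and boundary lengths simply add and each stays a separate island — 2 connected regions. The result has 2 disconnected regions.

2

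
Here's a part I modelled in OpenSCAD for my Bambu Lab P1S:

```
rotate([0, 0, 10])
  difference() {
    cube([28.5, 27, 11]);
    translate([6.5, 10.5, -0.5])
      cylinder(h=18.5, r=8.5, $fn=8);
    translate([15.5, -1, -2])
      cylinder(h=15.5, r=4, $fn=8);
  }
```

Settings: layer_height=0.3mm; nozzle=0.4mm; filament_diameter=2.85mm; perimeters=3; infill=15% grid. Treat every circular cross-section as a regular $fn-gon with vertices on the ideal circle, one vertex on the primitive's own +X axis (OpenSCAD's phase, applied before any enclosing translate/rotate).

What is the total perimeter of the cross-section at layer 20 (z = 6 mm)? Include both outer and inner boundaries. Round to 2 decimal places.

145.85 mm

At z = 6 mm: the 28.5×27 cube contributes its full rectangle (perimeter 111.00 mm); the r=8.5 cylinder at (6.5, 10.5) gives a regular 8-gon of circumradius 8.5 (constant along its height) (perimeter = 2·8·8.500·sin(180°/8) = 52.04 mm); the cylinder at (15.5, -1): section is a regular 8-gon, circumradius r=4 (perimeter = 2·8·4.000·sin(180°/8) = 24.49 mm); After the difference (first − rest): starting from the 28.5×27 cube, the r=8.5 cylinder at (6.5, 10.5) partially overlaps it — only the 194.70 mm² overlap (of its 204.35 mm²) is removed, clipping the outline; the r=4 cylinder at (15.5, -1) partially overlaps it — only the 15.04 mm² overlap (of its 45.25 mm²) is removed, clipping the outline — boundary = 145.85 mm; (whole slice rotated 10° about Z — lengths, areas and connectivity unchanged). Overall, the cross-section is a single solid region. Total boundary length (outer) = 145.85 mm.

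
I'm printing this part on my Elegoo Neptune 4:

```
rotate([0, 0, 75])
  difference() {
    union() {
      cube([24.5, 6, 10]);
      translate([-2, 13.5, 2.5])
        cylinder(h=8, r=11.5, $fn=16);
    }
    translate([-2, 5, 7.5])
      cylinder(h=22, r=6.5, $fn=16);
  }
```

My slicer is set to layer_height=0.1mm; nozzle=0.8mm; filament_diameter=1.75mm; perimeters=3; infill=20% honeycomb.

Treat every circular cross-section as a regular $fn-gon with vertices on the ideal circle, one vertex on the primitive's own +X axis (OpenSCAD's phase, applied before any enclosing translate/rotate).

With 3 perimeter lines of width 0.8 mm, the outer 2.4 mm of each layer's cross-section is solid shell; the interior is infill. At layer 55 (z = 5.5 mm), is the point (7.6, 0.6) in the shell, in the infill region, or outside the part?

At z = 5.5 mm: the cube (footprint 24.5×6) is included at this height; the cylinder at (-2, 13.5): section is a regular 16-gon, circumradius r=11.5; Taking the union: the regions partially overlap (shared area 15.22 mm²), so overlapping operands fuse into one piece — 1 connected region; the cylinder at (-2, 5) does not reach this height (z outside [7.5, 29.5]); Subtracting the remaining from the first: none of the subtracted shapes is present at this height, so the result so far is unchanged — 1 connected region; (whole slice rotated 75° about Z — lengths, areas and connectivity unchanged). Overall, the cross-section is a single solid region. Undo the 75° rotation: the query point maps to (2.547, -7.186) in the un-rotated model frame. The nearest boundary edge runs (24.50, 0.00)→(0.00, 0.00); distance from the point to it = 7.19 mm. The point is not inside any of the regions above, so it lies outside the cross-section (7.19 mm from the nearest boundary).

outside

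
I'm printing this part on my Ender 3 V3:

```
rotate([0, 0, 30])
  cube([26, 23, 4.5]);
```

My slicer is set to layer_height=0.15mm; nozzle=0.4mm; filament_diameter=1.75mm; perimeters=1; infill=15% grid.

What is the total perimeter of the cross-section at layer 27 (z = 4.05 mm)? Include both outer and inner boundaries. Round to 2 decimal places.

98.00 mm

At z = 4.05 mm: the cube is present — its section is the full 26×23 rectangle (perimeter 98.00 mm); (rotated 30° about Z; rotation is an isometry so areas/perimeters/island counts are preserved). Overall, the cross-section is a single solid region. Total boundary length (outer) = 98.00 mm.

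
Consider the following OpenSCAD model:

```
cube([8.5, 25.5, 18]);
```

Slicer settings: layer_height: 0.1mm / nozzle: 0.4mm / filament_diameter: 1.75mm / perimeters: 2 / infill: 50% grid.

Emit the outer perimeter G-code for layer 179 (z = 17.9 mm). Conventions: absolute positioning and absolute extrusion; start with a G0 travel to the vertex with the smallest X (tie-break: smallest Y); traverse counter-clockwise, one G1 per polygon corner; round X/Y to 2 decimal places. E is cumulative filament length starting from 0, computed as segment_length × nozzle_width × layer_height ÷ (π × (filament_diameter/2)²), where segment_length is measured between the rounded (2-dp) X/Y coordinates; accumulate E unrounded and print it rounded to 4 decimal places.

G0 X0.00 Y0.00 Z17.90
G1 X8.50 Y0.00 E0.1414
G1 X8.50 Y25.50 E0.5654
G1 X0.00 Y25.50 E0.7068
G1 X0.00 Y0.00 E1.1308

At z = 17.9 mm: the cube is present — its section is the full 8.5×25.5 rectangle. The outline is a single polygon with 4 vertices. Extrusion per mm of travel: 0.4 × 0.1 / (π × 0.875²) = 0.016630. Accumulating E over each segment gives final E = 1.1308.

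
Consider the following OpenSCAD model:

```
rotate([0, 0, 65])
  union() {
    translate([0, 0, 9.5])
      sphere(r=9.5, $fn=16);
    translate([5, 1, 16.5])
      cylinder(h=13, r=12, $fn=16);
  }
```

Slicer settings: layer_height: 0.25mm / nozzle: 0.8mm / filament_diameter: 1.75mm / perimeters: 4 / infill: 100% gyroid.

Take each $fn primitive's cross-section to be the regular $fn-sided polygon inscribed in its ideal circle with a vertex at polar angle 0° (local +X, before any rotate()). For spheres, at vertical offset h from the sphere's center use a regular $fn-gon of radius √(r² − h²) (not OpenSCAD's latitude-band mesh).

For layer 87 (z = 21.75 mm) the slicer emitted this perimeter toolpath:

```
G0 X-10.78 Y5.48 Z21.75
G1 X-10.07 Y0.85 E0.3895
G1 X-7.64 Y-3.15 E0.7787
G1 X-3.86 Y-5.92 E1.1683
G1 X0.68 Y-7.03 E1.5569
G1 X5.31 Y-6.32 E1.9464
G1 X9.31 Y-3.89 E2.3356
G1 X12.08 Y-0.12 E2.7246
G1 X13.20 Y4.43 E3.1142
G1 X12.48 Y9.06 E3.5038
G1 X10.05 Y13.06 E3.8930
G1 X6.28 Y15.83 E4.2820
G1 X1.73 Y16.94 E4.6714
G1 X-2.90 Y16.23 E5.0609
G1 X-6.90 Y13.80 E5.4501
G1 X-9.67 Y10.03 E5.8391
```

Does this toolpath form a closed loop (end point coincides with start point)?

no

Start point (G0): (-10.78, 5.48). End point (last G1): the path does not return to the start — open.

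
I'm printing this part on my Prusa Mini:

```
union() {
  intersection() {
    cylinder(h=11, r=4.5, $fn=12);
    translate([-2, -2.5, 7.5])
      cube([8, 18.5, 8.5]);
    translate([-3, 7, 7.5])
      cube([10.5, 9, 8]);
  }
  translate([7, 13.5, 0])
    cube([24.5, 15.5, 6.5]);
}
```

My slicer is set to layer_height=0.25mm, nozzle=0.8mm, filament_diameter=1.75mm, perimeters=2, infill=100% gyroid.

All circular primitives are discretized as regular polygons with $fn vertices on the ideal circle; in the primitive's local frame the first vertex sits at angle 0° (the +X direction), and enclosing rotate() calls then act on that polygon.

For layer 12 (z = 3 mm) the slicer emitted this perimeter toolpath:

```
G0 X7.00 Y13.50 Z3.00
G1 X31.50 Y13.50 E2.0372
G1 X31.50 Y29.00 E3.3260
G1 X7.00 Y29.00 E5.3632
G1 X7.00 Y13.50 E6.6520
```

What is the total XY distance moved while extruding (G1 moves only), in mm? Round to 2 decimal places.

80.00 mm

Sum the Euclidean lengths of each G1 segment: total = 80.00 mm.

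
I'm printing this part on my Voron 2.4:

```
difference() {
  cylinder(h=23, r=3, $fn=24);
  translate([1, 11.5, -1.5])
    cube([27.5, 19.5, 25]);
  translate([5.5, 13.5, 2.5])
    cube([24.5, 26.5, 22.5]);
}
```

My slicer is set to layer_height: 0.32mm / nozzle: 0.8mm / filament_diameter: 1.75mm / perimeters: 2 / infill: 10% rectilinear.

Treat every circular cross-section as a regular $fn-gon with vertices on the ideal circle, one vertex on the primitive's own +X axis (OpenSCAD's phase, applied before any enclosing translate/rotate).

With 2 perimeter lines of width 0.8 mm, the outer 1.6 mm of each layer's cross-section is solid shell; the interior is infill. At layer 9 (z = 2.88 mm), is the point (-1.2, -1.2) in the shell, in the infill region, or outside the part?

At z = 2.88 mm: the cylinder: section is a regular 24-gon, circumradius r=3; the 27.5×19.5 cube at (1, 11.5) contributes its full rectangle; the cube at (5.5, 13.5) (footprint 24.5×26.5) is included at this height; Subtracting the remaining from the first: starting from the r=3 cylinder, the 27.5×19.5 cube at (1, 11.5) misses the remaining region (no effect); the 24.5×26.5 cube at (5.5, 13.5) misses the remaining region (no effect) — 1 connected region. Overall, the cross-section is a single solid region. The nearest boundary edge runs (-1.50, -2.60)→(-2.12, -2.12); distance from the point to it = 1.29 mm. The point is inside the cross-section, 1.29 mm from the nearest boundary — within the 1.6 mm shell band (2 × 0.8).

shell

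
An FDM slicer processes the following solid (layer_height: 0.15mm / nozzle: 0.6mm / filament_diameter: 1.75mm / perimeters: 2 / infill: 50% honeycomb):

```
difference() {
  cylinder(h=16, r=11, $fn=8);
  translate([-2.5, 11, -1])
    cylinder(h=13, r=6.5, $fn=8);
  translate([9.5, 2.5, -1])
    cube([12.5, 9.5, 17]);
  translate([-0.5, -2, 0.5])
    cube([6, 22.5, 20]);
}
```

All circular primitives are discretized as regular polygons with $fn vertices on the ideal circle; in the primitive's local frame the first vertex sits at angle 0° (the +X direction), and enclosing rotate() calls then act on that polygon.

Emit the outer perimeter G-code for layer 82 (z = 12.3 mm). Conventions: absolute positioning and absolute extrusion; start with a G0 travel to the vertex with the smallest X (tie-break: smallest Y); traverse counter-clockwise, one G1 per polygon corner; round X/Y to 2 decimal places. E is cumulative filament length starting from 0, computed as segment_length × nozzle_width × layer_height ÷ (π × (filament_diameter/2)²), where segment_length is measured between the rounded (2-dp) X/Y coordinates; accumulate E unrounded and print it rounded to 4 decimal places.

At z = 12.3 mm: the r=11 cylinder contributes a regular 8-gon of circumradius 11; the cylinder at (-2.5, 11) is absent (z outside [-1, 12]); the cube at (9.5, 2.5) (footprint 12.5×9.5) is included at this height; the 6×22.5 cube at (-0.5, -2) contributes its full rectangle; After the difference (first − rest): starting from the r=11 cylinder, the 12.5×9.5 cube at (9.5, 2.5) partially overlaps it — only the 0.26 mm² overlap (of its 118.75 mm²) is removed, clipping the outline; the 6×22.5 cube at (-0.5, -2) partially overlaps it — only the 71.68 mm² overlap (of its 135.00 mm²) is removed, clipping the outline — 1 connected region. The outline is a single polygon with 14 vertices. Extrusion per mm of travel: 0.6 × 0.15 / (π × 0.875²) = 0.037418. Accumulating E over each segment gives final E = 3.3954.

G0 X-11.00 Y0.00 Z12.30
G1 X-7.78 Y-7.78 E0.3151
G1 X0.00 Y-11.00 E0.6301
G1 X7.78 Y-7.78 E0.9452
G1 X11.00 Y0.00 E1.2602
G1 X9.96 Y2.50 E1.3615
G1 X9.50 Y2.50 E1.3788
G1 X9.50 Y3.62 E1.4207
G1 X7.78 Y7.78 E1.5891
G1 X5.50 Y8.72 E1.6814
G1 X5.50 Y-2.00 E2.0825
G1 X-0.50 Y-2.00 E2.3070
G1 X-0.50 Y10.79 E2.7856
G1 X-7.78 Y7.78 E3.0803
G1 X-11.00 Y0.00 E3.3954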